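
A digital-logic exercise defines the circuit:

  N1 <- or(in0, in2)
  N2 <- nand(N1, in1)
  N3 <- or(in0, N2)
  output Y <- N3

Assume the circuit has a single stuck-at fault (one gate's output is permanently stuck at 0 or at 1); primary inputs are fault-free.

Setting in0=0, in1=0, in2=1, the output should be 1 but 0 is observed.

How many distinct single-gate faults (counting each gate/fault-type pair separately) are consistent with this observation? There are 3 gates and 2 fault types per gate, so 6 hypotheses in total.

2

Fault-free: N1=1, N2=1, N3=1 → 1. Observed 0.
  N1 stuck-at-0: output 1 ✗
  N1 stuck-at-1: output 1 ✗
  N2 stuck-at-0: output 0 ✓
  N2 stuck-at-1: output 1 ✗
  N3 stuck-at-0: output 0 ✓
  N3 stuck-at-1: output 1 ✗
Consistent faults: {N2 stuck-at-0, N3 stuck-at-0} — 2 in all.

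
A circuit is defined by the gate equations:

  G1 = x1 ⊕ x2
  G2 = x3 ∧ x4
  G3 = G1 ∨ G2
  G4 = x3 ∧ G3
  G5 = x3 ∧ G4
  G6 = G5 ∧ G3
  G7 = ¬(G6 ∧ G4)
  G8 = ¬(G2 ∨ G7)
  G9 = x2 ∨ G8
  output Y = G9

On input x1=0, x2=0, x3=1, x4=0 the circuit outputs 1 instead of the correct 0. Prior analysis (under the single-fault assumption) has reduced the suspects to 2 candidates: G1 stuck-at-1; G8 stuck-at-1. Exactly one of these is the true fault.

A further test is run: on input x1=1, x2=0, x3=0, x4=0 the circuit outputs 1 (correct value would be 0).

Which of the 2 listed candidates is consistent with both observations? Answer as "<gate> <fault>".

Evaluate each candidate on input x1=1, x2=0, x3=0, x4=0:
  G1 stuck-at-1: G1=1 [stuck-at-1], G2=0, G3=1, G4=0, G5=0, G6=0, G7=1, G8=0, G9=0 → 0 — eliminated
  G8 stuck-at-1: G1=1, G2=0, G3=1, G4=0, G5=0, G6=0, G7=1, G8=1 [stuck-at-1], G9=1 → 1 — matches
Only G8 stuck-at-1 reproduces the observed 1.

G8 stuck-at-1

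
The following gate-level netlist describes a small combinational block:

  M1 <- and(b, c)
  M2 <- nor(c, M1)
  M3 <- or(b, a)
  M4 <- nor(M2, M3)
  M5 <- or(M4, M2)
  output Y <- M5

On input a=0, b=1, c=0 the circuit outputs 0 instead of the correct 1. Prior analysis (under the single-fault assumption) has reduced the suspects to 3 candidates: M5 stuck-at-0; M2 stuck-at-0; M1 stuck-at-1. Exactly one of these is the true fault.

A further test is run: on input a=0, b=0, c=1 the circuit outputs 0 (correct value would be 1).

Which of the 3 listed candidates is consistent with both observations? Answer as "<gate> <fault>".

M5 stuck-at-0

Evaluate each candidate on input a=0, b=0, c=1:
  M5 stuck-at-0: M1=0, M2=0, M3=0, M4=1, M5=0 [stuck-at-0] → 0 — matches
  M2 stuck-at-0: M1=0, M2=0 [stuck-at-0], M3=0, M4=1, M5=1 → 1 — eliminated
  M1 stuck-at-1: M1=1 [stuck-at-1], M2=0, M3=0, M4=1, M5=1 → 1 — eliminated
Only M5 stuck-at-0 reproduces the observed 0.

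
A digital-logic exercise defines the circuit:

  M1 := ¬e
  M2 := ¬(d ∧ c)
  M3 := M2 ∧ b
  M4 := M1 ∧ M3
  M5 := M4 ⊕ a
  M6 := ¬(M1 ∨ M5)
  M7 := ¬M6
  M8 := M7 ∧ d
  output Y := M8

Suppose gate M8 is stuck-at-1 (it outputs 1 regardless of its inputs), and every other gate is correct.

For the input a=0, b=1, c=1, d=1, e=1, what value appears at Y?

1

Propagate with M8 forced: M1=0, M2=0, M3=0, M4=0, M5=0, M6=1, M7=0, M8=1 [stuck-at-1].
So Y = 1. (Without the fault it would be 0.)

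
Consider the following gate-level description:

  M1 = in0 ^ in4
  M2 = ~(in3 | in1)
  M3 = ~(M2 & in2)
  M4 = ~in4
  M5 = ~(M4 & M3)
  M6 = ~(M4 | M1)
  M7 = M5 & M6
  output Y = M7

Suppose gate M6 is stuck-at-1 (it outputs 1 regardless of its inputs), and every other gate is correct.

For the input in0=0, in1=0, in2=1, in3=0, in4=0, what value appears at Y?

Propagate with M6 forced: M1=0, M2=1, M3=0, M4=1, M5=1, M6=1 [stuck-at-1], M7=1.
So Y = 1. (Without the fault it would be 0.)

1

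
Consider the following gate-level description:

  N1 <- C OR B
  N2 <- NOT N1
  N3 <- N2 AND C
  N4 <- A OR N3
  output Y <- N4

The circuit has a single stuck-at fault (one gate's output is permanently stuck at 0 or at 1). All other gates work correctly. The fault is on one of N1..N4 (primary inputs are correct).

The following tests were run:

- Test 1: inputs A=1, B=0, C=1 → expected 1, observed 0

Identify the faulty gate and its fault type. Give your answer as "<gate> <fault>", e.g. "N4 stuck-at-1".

Fault-free values for test 1 (A=1, B=0, C=1): N1=1, N2=0, N3=0, N4=1, giving Y=1. Observed 0.
Test 1: faults giving observed 0 are {N4 stuck-at-0}.
Only N4 stuck-at-0 is consistent with every test.

N4 stuck-at-0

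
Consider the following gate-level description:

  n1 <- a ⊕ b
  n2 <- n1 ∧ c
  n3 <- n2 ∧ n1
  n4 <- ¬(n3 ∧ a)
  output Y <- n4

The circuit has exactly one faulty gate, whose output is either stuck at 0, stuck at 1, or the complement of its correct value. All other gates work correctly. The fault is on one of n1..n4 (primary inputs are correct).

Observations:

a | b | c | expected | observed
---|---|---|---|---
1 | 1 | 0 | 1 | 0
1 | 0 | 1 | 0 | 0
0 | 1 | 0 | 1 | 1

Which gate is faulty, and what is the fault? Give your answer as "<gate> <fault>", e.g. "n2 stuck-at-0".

Fault-free values for test 1 (a=1, b=1, c=0): n1=0, n2=0, n3=0, n4=1, giving Y=1. Observed 0.
Test 1: faults giving observed 0 are {n3 stuck-at-1, n3 inverted output, n4 stuck-at-0, n4 inverted output}.
Test 2 (a=1, b=0, c=1): fault-free n1=1, n2=1, n3=1, n4=0 → 0; observed 0. Eliminates n3 inverted output, n4 inverted output.
Test 3 (a=0, b=1, c=0): fault-free n1=1, n2=0, n3=0, n4=1 → 1; observed 1. Eliminates n4 stuck-at-0.
Only n3 stuck-at-1 is consistent with every test.

n3 stuck-at-1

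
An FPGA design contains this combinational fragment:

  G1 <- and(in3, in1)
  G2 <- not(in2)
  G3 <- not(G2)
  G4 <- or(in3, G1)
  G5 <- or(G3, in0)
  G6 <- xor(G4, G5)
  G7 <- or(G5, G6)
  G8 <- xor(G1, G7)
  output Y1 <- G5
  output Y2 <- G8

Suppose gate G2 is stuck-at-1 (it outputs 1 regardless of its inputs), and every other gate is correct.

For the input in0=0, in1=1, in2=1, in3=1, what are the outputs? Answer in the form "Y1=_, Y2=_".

Y1=0, Y2=0

Propagate with G2 forced: G1=1, G2=1 [stuck-at-1], G3=0, G4=1, G5=0, G6=1, G7=1, G8=0.
So the outputs are Y1=0, Y2=0. (Without the fault they would be Y1=1, Y2=0.)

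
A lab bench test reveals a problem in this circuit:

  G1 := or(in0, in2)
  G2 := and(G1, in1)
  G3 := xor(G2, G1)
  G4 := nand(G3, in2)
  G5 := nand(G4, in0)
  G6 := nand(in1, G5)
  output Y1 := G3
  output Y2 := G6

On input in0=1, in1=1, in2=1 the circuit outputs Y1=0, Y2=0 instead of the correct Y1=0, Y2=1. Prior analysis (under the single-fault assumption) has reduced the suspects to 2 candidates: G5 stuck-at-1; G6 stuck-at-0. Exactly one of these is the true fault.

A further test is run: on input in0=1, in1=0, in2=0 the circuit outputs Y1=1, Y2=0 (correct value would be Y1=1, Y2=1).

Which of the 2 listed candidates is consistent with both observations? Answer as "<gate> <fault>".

G6 stuck-at-0

Evaluate each candidate on input in0=1, in1=0, in2=0:
  G5 stuck-at-1: G1=1, G2=0, G3=1, G4=1, G5=1 [stuck-at-1], G6=1 → Y1=1, Y2=1 — eliminated
  G6 stuck-at-0: G1=1, G2=0, G3=1, G4=1, G5=0, G6=0 [stuck-at-0] → Y1=1, Y2=0 — matches
Only G6 stuck-at-0 reproduces the observed Y1=1, Y2=0.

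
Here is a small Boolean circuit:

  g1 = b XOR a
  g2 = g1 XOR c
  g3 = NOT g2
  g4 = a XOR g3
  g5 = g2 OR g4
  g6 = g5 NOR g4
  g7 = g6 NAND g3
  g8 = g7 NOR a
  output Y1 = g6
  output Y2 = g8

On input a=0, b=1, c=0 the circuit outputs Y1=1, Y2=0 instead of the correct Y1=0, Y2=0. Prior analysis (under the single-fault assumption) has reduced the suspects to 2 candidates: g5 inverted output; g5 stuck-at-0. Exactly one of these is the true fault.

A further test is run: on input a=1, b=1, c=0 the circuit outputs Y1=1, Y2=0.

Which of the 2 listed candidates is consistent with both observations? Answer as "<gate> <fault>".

g5 stuck-at-0

Evaluate each candidate on input a=1, b=1, c=0:
  g5 inverted output: g1=0, g2=0, g3=1, g4=0, g5=1 [inverted output], g6=0, g7=1, g8=0 → Y1=0, Y2=0 — eliminated
  g5 stuck-at-0: g1=0, g2=0, g3=1, g4=0, g5=0 [stuck-at-0], g6=1, g7=0, g8=0 → Y1=1, Y2=0 — matches
Only g5 stuck-at-0 reproduces the observed Y1=1, Y2=0.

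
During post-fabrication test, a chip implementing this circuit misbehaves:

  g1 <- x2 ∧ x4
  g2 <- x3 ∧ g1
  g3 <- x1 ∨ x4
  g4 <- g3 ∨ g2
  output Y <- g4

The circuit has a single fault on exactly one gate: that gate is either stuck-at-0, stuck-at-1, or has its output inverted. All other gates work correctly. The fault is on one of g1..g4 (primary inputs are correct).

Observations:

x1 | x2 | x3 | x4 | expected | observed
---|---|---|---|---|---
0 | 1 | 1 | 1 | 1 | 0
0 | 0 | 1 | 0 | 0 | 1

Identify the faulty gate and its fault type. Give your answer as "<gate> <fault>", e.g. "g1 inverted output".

Fault-free values for test 1 (x1=0, x2=1, x3=1, x4=1): g1=1, g2=1, g3=1, g4=1, giving Y=1. Observed 0.
Test 1: faults giving observed 0 are {g4 stuck-at-0, g4 inverted output}.
Test 2 (x1=0, x2=0, x3=1, x4=0): fault-free g1=0, g2=0, g3=0, g4=0 → 0; observed 1. Eliminates g4 stuck-at-0.
Only g4 inverted output is consistent with every test.

g4 inverted output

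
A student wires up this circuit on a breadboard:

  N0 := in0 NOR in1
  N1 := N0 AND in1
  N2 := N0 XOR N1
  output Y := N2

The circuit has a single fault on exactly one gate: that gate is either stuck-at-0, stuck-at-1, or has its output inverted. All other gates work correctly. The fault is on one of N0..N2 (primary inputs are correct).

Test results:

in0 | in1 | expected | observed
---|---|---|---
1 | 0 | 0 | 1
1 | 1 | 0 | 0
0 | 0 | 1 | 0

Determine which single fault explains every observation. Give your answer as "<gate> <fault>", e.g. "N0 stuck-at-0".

Fault-free values for test 1 (in0=1, in1=0): N0=0, N1=0, N2=0, giving Y=0. Observed 1.
Test 1: faults giving observed 1 are {N0 stuck-at-1, N0 inverted output, N1 stuck-at-1, N1 inverted output, N2 stuck-at-1, N2 inverted output}.
Test 2 (in0=1, in1=1): fault-free N0=0, N1=0, N2=0 → 0; observed 0. Eliminates N1 stuck-at-1, N1 inverted output, N2 stuck-at-1, N2 inverted output.
Test 3 (in0=0, in1=0): fault-free N0=1, N1=0, N2=1 → 1; observed 0. Eliminates N0 stuck-at-1.
Only N0 inverted output is consistent with every test.

N0 inverted output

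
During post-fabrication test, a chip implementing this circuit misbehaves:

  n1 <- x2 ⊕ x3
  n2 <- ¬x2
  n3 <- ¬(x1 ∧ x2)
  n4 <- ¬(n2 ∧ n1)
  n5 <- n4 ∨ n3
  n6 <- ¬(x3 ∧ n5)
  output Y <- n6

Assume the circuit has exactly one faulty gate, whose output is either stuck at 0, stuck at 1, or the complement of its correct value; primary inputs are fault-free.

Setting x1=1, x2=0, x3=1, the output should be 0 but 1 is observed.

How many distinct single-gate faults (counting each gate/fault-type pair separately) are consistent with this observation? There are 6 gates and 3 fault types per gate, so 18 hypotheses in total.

6

Fault-free: n1=1, n2=1, n3=1, n4=0, n5=1, n6=0 → 0. Observed 1.
  n1: none of the 3 fault types match ✗
  n2: none of the 3 fault types match ✗
  n3: stuck-at-0, inverted output ✓; others ✗
  n4: none of the 3 fault types match ✗
  n5: stuck-at-0, inverted output ✓; others ✗
  n6: stuck-at-1, inverted output ✓; others ✗
Consistent faults: {n3 stuck-at-0, n3 inverted output, n5 stuck-at-0, n5 inverted output, n6 stuck-at-1, n6 inverted output} — 6 in all.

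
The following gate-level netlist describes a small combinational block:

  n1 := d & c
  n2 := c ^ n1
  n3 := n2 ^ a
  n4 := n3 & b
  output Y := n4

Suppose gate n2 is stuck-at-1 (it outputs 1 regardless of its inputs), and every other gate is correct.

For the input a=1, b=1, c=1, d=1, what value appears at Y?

Propagate with n2 forced: n1=1, n2=1 [stuck-at-1], n3=0, n4=0.
So Y = 0. (Without the fault it would be 1.)

0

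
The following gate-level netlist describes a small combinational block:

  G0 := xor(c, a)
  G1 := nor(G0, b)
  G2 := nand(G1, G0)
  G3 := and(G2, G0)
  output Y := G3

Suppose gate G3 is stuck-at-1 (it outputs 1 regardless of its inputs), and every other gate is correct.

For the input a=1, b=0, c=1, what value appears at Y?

1

Propagate with G3 forced: G0=0, G1=1, G2=1, G3=1 [stuck-at-1].
So Y = 1. (Without the fault it would be 0.)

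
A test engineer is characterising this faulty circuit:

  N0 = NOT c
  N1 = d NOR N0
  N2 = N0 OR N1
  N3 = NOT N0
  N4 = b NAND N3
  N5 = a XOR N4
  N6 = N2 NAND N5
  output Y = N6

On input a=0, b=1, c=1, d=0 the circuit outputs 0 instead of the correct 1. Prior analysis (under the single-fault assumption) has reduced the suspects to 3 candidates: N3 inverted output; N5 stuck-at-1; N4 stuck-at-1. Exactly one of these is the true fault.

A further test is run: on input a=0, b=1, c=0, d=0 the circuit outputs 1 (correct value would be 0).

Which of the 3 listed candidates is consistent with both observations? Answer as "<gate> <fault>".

Evaluate each candidate on input a=0, b=1, c=0, d=0:
  N3 inverted output: N0=1, N1=0, N2=1, N3=1 [inverted output], N4=0, N5=0, N6=1 → 1 — matches
  N5 stuck-at-1: N0=1, N1=0, N2=1, N3=0, N4=1, N5=1 [stuck-at-1], N6=0 → 0 — eliminated
  N4 stuck-at-1: N0=1, N1=0, N2=1, N3=0, N4=1 [stuck-at-1], N5=1, N6=0 → 0 — eliminated
Only N3 inverted output reproduces the observed 1.

N3 inverted output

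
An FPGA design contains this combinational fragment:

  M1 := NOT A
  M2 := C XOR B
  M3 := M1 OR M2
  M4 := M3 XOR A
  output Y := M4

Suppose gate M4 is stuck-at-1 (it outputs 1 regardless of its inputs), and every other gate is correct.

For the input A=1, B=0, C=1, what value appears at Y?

1

Propagate with M4 forced: M1=0, M2=1, M3=1, M4=1 [stuck-at-1].
So Y = 1. (Without the fault it would be 0.)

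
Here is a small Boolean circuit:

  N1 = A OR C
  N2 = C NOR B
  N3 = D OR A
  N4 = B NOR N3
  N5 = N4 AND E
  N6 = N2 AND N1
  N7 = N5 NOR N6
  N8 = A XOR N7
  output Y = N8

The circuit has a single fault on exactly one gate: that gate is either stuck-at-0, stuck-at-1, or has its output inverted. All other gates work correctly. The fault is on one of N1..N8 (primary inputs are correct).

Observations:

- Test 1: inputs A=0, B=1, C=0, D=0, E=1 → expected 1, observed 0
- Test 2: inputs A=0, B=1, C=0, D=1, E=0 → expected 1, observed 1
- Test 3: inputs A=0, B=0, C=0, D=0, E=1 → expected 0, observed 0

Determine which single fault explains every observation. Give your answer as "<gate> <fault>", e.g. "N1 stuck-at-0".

Fault-free values for test 1 (A=0, B=1, C=0, D=0, E=1): N1=0, N2=0, N3=0, N4=0, N5=0, N6=0, N7=1, N8=1, giving Y=1. Observed 0.
Test 1: faults giving observed 0 are {N4 stuck-at-1, N4 inverted output, N5 stuck-at-1, N5 inverted output, N6 stuck-at-1, N6 inverted output, N7 stuck-at-0, N7 inverted output, N8 stuck-at-0, N8 inverted output}.
Test 2 (A=0, B=1, C=0, D=1, E=0): fault-free N1=0, N2=0, N3=1, N4=0, N5=0, N6=0, N7=1, N8=1 → 1; observed 1. Eliminates N5 stuck-at-1, N5 inverted output, N6 stuck-at-1, N6 inverted output, N7 stuck-at-0, N7 inverted output, N8 stuck-at-0, N8 inverted output.
Test 3 (A=0, B=0, C=0, D=0, E=1): fault-free N1=0, N2=1, N3=0, N4=1, N5=1, N6=0, N7=0, N8=0 → 0; observed 0. Eliminates N4 inverted output.
Only N4 stuck-at-1 is consistent with every test.

N4 stuck-at-1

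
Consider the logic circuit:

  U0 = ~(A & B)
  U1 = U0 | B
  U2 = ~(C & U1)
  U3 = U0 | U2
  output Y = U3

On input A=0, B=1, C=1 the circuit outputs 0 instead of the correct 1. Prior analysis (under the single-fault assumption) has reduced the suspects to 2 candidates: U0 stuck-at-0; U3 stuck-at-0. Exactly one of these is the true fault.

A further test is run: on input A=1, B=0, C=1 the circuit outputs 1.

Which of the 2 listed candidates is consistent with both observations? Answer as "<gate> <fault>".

Evaluate each candidate on input A=1, B=0, C=1:
  U0 stuck-at-0: U0=0 [stuck-at-0], U1=0, U2=1, U3=1 → 1 — matches
  U3 stuck-at-0: U0=1, U1=1, U2=0, U3=0 [stuck-at-0] → 0 — eliminated
Only U0 stuck-at-0 reproduces the observed 1.

U0 stuck-at-0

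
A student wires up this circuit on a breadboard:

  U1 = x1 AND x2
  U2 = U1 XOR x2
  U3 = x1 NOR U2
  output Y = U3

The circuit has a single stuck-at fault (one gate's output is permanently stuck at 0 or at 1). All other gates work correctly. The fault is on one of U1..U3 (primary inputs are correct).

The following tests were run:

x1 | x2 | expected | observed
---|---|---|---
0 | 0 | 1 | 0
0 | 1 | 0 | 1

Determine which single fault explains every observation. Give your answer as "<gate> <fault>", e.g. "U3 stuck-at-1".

U1 stuck-at-1

Fault-free values for test 1 (x1=0, x2=0): U1=0, U2=0, U3=1, giving Y=1. Observed 0.
Test 1: faults giving observed 0 are {U1 stuck-at-1, U2 stuck-at-1, U3 stuck-at-0}.
Test 2 (x1=0, x2=1): fault-free U1=0, U2=1, U3=0 → 0; observed 1. Eliminates U2 stuck-at-1, U3 stuck-at-0.
Only U1 stuck-at-1 is consistent with every test.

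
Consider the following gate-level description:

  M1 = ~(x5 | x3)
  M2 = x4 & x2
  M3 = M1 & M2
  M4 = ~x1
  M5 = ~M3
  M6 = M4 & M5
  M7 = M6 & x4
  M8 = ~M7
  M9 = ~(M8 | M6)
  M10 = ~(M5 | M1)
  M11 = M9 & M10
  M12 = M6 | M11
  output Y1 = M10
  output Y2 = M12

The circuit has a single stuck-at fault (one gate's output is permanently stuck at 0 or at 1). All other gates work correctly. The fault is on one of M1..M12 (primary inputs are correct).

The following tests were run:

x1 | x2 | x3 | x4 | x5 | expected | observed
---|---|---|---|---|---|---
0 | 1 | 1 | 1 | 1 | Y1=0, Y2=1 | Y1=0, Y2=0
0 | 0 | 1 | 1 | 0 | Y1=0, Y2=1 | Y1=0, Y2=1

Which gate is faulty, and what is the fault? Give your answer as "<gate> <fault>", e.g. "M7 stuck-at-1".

Fault-free values for test 1 (x1=0, x2=1, x3=1, x4=1, x5=1): M1=0, M2=1, M3=0, M4=1, M5=1, M6=1, M7=1, M8=0, M9=0, M10=0, M11=0, M12=1, giving Y1=0, Y2=1. Observed Y1=0, Y2=0.
Test 1: faults giving observed Y1=0, Y2=0 are {M1 stuck-at-1, M4 stuck-at-0, M6 stuck-at-0, M12 stuck-at-0}.
Test 2 (x1=0, x2=0, x3=1, x4=1, x5=0): fault-free M1=0, M2=0, M3=0, M4=1, M5=1, M6=1, M7=1, M8=0, M9=0, M10=0, M11=0, M12=1 → Y1=0, Y2=1; observed Y1=0, Y2=1. Eliminates M4 stuck-at-0, M6 stuck-at-0, M12 stuck-at-0.
Only M1 stuck-at-1 is consistent with every test.

M1 stuck-at-1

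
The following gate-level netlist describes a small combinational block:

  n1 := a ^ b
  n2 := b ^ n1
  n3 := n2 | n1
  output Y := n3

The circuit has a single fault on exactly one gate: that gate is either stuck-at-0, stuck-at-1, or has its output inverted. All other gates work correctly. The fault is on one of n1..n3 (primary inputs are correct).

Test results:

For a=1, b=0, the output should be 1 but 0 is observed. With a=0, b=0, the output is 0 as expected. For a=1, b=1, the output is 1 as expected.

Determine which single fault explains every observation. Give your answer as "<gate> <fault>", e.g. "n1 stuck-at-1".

n1 stuck-at-0

Fault-free values for test 1 (a=1, b=0): n1=1, n2=1, n3=1, giving Y=1. Observed 0.
Test 1: faults giving observed 0 are {n1 stuck-at-0, n1 inverted output, n3 stuck-at-0, n3 inverted output}.
Test 2 (a=0, b=0): fault-free n1=0, n2=0, n3=0 → 0; observed 0. Eliminates n1 inverted output, n3 inverted output.
Test 3 (a=1, b=1): fault-free n1=0, n2=1, n3=1 → 1; observed 1. Eliminates n3 stuck-at-0.
Only n1 stuck-at-0 is consistent with every test.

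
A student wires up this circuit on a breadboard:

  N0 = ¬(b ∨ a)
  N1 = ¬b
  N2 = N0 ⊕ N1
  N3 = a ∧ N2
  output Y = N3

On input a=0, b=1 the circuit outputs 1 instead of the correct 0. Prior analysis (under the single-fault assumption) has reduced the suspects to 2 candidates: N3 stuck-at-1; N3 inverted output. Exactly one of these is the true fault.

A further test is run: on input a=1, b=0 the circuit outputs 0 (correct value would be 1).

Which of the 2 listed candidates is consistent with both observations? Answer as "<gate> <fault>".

Evaluate each candidate on input a=1, b=0:
  N3 stuck-at-1: N0=0, N1=1, N2=1, N3=1 [stuck-at-1] → 1 — eliminated
  N3 inverted output: N0=0, N1=1, N2=1, N3=0 [inverted output] → 0 — matches
Only N3 inverted output reproduces the observed 0.

N3 inverted output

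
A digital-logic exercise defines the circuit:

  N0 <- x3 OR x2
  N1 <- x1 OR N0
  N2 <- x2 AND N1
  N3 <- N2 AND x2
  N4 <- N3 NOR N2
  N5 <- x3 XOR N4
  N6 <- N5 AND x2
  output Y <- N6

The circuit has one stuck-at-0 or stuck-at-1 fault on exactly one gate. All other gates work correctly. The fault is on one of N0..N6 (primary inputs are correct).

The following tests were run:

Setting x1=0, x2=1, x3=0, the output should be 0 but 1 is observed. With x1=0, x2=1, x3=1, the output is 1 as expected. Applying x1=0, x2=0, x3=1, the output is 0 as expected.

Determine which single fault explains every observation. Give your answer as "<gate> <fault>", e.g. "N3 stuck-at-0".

N5 stuck-at-1

Fault-free values for test 1 (x1=0, x2=1, x3=0): N0=1, N1=1, N2=1, N3=1, N4=0, N5=0, N6=0, giving Y=0. Observed 1.
Test 1: faults giving observed 1 are {N0 stuck-at-0, N1 stuck-at-0, N2 stuck-at-0, N4 stuck-at-1, N5 stuck-at-1, N6 stuck-at-1}.
Test 2 (x1=0, x2=1, x3=1): fault-free N0=1, N1=1, N2=1, N3=1, N4=0, N5=1, N6=1 → 1; observed 1. Eliminates N0 stuck-at-0, N1 stuck-at-0, N2 stuck-at-0, N4 stuck-at-1.
Test 3 (x1=0, x2=0, x3=1): fault-free N0=1, N1=1, N2=0, N3=0, N4=1, N5=0, N6=0 → 0; observed 0. Eliminates N6 stuck-at-1.
Only N5 stuck-at-1 is consistent with every test.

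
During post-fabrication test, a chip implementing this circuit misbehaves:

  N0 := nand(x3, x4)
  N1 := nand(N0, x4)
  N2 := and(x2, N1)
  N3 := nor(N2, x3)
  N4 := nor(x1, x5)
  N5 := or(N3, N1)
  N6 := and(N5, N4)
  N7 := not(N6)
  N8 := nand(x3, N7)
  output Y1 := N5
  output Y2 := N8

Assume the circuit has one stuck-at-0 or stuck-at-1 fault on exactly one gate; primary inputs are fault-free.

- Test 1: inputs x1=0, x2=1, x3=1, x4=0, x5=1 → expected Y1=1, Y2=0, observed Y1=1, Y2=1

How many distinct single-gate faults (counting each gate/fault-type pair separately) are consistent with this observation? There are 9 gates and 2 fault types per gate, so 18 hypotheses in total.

4

Fault-free: N0=1, N1=1, N2=1, N3=0, N4=0, N5=1, N6=0, N7=1, N8=0 → Y1=1, Y2=0. Observed Y1=1, Y2=1.
  N0: none of the 2 fault types match ✗
  N1: none of the 2 fault types match ✗
  N2: none of the 2 fault types match ✗
  N3: none of the 2 fault types match ✗
  N4: stuck-at-1 ✓; others ✗
  N5: none of the 2 fault types match ✗
  N6: stuck-at-1 ✓; others ✗
  N7: stuck-at-0 ✓; others ✗
  N8: stuck-at-1 ✓; others ✗
Consistent faults: {N4 stuck-at-1, N6 stuck-at-1, N7 stuck-at-0, N8 stuck-at-1} — 4 in all.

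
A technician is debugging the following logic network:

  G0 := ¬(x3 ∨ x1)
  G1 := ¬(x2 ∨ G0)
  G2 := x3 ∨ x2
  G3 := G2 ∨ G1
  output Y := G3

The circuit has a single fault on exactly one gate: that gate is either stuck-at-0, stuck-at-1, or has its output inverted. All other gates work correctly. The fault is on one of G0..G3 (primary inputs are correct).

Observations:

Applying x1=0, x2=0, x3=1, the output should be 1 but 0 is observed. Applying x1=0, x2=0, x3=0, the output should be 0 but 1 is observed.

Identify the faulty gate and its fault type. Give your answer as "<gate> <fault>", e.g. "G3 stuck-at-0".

Fault-free values for test 1 (x1=0, x2=0, x3=1): G0=0, G1=1, G2=1, G3=1, giving Y=1. Observed 0.
Test 1: faults giving observed 0 are {G3 stuck-at-0, G3 inverted output}.
Test 2 (x1=0, x2=0, x3=0): fault-free G0=1, G1=0, G2=0, G3=0 → 0; observed 1. Eliminates G3 stuck-at-0.
Only G3 inverted output is consistent with every test.

G3 inverted output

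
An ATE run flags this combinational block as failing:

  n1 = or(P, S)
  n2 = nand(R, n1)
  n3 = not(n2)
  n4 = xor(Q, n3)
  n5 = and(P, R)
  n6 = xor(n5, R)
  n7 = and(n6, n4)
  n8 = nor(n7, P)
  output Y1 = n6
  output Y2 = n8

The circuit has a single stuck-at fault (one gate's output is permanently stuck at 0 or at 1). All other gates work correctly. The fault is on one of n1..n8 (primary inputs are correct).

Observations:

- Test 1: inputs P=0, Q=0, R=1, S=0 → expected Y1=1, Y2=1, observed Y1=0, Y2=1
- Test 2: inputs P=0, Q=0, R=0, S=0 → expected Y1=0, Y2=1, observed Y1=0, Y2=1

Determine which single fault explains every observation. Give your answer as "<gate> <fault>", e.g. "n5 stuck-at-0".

n6 stuck-at-0

Fault-free values for test 1 (P=0, Q=0, R=1, S=0): n1=0, n2=1, n3=0, n4=0, n5=0, n6=1, n7=0, n8=1, giving Y1=1, Y2=1. Observed Y1=0, Y2=1.
Test 1: faults giving observed Y1=0, Y2=1 are {n5 stuck-at-1, n6 stuck-at-0}.
Test 2 (P=0, Q=0, R=0, S=0): fault-free n1=0, n2=1, n3=0, n4=0, n5=0, n6=0, n7=0, n8=1 → Y1=0, Y2=1; observed Y1=0, Y2=1. Eliminates n5 stuck-at-1.
Only n6 stuck-at-0 is consistent with every test.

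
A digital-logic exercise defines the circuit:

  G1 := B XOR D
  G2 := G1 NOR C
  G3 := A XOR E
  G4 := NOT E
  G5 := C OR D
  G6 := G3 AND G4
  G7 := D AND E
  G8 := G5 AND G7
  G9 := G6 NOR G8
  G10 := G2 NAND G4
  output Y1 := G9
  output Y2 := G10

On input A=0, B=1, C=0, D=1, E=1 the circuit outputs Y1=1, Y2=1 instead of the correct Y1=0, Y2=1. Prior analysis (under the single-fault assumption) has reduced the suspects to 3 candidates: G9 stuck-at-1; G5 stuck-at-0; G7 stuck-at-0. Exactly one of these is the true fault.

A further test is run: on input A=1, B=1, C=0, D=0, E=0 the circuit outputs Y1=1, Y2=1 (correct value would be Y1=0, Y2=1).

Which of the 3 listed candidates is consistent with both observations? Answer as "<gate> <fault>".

G9 stuck-at-1

Evaluate each candidate on input A=1, B=1, C=0, D=0, E=0:
  G9 stuck-at-1: G1=1, G2=0, G3=1, G4=1, G5=0, G6=1, G7=0, G8=0, G9=1 [stuck-at-1], G10=1 → Y1=1, Y2=1 — matches
  G5 stuck-at-0: G1=1, G2=0, G3=1, G4=1, G5=0 [stuck-at-0], G6=1, G7=0, G8=0, G9=0, G10=1 → Y1=0, Y2=1 — eliminated
  G7 stuck-at-0: G1=1, G2=0, G3=1, G4=1, G5=0, G6=1, G7=0 [stuck-at-0], G8=0, G9=0, G10=1 → Y1=0, Y2=1 — eliminated
Only G9 stuck-at-1 reproduces the observed Y1=1, Y2=1.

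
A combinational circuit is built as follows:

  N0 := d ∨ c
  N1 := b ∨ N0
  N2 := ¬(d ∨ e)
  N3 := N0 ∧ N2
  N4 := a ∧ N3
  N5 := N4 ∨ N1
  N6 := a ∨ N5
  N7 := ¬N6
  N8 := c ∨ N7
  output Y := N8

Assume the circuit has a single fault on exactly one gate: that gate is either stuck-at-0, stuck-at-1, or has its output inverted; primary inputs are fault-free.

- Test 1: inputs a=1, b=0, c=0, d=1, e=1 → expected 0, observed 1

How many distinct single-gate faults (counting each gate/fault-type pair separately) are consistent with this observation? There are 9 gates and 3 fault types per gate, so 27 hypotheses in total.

6

Fault-free: N0=1, N1=1, N2=0, N3=0, N4=0, N5=1, N6=1, N7=0, N8=0 → 0. Observed 1.
  N0: none of the 3 fault types match ✗
  N1: none of the 3 fault types match ✗
  N2: none of the 3 fault types match ✗
  N3: none of the 3 fault types match ✗
  N4: none of the 3 fault types match ✗
  N5: none of the 3 fault types match ✗
  N6: stuck-at-0, inverted output ✓; others ✗
  N7: stuck-at-1, inverted output ✓; others ✗
  N8: stuck-at-1, inverted output ✓; others ✗
Consistent faults: {N6 stuck-at-0, N6 inverted output, N7 stuck-at-1, N7 inverted output, N8 stuck-at-1, N8 inverted output} — 6 in all.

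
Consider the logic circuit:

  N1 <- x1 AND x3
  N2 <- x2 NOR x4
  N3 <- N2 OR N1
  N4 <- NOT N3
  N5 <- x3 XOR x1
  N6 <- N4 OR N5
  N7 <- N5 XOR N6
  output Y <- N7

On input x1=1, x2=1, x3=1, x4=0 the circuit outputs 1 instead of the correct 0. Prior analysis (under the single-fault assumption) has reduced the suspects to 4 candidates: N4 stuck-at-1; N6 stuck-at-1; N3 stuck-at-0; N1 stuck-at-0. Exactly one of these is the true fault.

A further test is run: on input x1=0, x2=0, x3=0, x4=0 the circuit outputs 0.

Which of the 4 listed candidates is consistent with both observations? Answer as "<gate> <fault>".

Evaluate each candidate on input x1=0, x2=0, x3=0, x4=0:
  N4 stuck-at-1: N1=0, N2=1, N3=1, N4=1 [stuck-at-1], N5=0, N6=1, N7=1 → 1 — eliminated
  N6 stuck-at-1: N1=0, N2=1, N3=1, N4=0, N5=0, N6=1 [stuck-at-1], N7=1 → 1 — eliminated
  N3 stuck-at-0: N1=0, N2=1, N3=0 [stuck-at-0], N4=1, N5=0, N6=1, N7=1 → 1 — eliminated
  N1 stuck-at-0: N1=0 [stuck-at-0], N2=1, N3=1, N4=0, N5=0, N6=0, N7=0 → 0 — matches
Only N1 stuck-at-0 reproduces the observed 0.

N1 stuck-at-0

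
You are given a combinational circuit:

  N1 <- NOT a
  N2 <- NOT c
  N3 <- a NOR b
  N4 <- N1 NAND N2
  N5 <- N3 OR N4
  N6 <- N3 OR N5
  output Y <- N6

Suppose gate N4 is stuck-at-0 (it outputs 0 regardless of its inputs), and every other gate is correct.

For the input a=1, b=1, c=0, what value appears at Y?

Propagate with N4 forced: N1=0, N2=1, N3=0, N4=0 [stuck-at-0], N5=0, N6=0.
So Y = 0. (Without the fault it would be 1.)

0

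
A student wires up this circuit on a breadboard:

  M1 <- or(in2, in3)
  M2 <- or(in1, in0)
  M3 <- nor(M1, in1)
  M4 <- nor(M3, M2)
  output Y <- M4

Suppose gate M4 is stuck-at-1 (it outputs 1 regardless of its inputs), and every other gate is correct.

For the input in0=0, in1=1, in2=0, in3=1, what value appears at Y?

Propagate with M4 forced: M1=1, M2=1, M3=0, M4=1 [stuck-at-1].
So Y = 1. (Without the fault it would be 0.)

1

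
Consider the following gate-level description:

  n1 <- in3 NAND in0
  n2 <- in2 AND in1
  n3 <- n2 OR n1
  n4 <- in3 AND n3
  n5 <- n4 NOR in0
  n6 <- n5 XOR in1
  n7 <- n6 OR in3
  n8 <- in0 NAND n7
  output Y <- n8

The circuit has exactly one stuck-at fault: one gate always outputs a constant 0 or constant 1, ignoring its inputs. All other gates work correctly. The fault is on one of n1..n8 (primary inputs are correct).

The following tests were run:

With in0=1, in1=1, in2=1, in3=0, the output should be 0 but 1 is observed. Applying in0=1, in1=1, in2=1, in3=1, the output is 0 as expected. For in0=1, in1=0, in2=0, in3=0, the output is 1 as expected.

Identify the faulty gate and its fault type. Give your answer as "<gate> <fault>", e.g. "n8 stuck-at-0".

Fault-free values for test 1 (in0=1, in1=1, in2=1, in3=0): n1=1, n2=1, n3=1, n4=0, n5=0, n6=1, n7=1, n8=0, giving Y=0. Observed 1.
Test 1: faults giving observed 1 are {n5 stuck-at-1, n6 stuck-at-0, n7 stuck-at-0, n8 stuck-at-1}.
Test 2 (in0=1, in1=1, in2=1, in3=1): fault-free n1=0, n2=1, n3=1, n4=1, n5=0, n6=1, n7=1, n8=0 → 0; observed 0. Eliminates n7 stuck-at-0, n8 stuck-at-1.
Test 3 (in0=1, in1=0, in2=0, in3=0): fault-free n1=1, n2=0, n3=1, n4=0, n5=0, n6=0, n7=0, n8=1 → 1; observed 1. Eliminates n5 stuck-at-1.
Only n6 stuck-at-0 is consistent with every test.

n6 stuck-at-0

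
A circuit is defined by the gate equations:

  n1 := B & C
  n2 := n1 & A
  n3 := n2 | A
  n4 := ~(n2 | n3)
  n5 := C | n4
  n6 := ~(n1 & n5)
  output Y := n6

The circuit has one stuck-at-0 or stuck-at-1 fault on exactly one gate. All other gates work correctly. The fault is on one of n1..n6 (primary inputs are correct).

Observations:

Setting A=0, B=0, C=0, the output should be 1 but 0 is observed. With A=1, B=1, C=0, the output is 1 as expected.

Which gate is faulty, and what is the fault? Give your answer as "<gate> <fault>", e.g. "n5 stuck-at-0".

n1 stuck-at-1

Fault-free values for test 1 (A=0, B=0, C=0): n1=0, n2=0, n3=0, n4=1, n5=1, n6=1, giving Y=1. Observed 0.
Test 1: faults giving observed 0 are {n1 stuck-at-1, n6 stuck-at-0}.
Test 2 (A=1, B=1, C=0): fault-free n1=0, n2=0, n3=1, n4=0, n5=0, n6=1 → 1; observed 1. Eliminates n6 stuck-at-0.
Only n1 stuck-at-1 is consistent with every test.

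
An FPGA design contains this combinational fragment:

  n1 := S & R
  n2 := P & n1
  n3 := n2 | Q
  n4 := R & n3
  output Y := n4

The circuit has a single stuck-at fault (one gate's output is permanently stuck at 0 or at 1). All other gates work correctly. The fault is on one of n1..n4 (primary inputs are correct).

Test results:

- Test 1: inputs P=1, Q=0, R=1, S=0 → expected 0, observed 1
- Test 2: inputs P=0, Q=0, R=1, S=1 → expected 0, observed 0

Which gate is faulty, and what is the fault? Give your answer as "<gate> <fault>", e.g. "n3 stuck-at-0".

n1 stuck-at-1

Fault-free values for test 1 (P=1, Q=0, R=1, S=0): n1=0, n2=0, n3=0, n4=0, giving Y=0. Observed 1.
Test 1: faults giving observed 1 are {n1 stuck-at-1, n2 stuck-at-1, n3 stuck-at-1, n4 stuck-at-1}.
Test 2 (P=0, Q=0, R=1, S=1): fault-free n1=1, n2=0, n3=0, n4=0 → 0; observed 0. Eliminates n2 stuck-at-1, n3 stuck-at-1, n4 stuck-at-1.
Only n1 stuck-at-1 is consistent with every test.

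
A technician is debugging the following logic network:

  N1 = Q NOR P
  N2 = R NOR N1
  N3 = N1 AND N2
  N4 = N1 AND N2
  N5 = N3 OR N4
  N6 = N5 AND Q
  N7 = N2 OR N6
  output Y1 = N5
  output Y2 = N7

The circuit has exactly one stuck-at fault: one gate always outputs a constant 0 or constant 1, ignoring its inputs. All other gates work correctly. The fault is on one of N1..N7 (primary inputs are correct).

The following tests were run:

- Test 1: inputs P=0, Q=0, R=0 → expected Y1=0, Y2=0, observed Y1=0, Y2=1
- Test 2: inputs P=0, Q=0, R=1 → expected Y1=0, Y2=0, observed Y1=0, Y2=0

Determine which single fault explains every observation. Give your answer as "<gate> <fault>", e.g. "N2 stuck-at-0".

Fault-free values for test 1 (P=0, Q=0, R=0): N1=1, N2=0, N3=0, N4=0, N5=0, N6=0, N7=0, giving Y1=0, Y2=0. Observed Y1=0, Y2=1.
Test 1: faults giving observed Y1=0, Y2=1 are {N1 stuck-at-0, N6 stuck-at-1, N7 stuck-at-1}.
Test 2 (P=0, Q=0, R=1): fault-free N1=1, N2=0, N3=0, N4=0, N5=0, N6=0, N7=0 → Y1=0, Y2=0; observed Y1=0, Y2=0. Eliminates N6 stuck-at-1, N7 stuck-at-1.
Only N1 stuck-at-0 is consistent with every test.

N1 stuck-at-0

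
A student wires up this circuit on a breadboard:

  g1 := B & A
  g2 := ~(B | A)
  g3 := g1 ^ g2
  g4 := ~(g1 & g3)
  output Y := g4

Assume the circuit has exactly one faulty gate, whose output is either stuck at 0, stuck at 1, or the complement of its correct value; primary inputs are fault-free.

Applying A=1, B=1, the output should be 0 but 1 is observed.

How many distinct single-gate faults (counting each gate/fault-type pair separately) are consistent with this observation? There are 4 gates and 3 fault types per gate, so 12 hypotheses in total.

8

Fault-free: g1=1, g2=0, g3=1, g4=0 → 0. Observed 1.
  g1 stuck-at-0: output 1 ✓
  g1 stuck-at-1: output 0 ✗
  g1 inverted output: output 1 ✓
  g2 stuck-at-0: output 0 ✗
  g2 stuck-at-1: output 1 ✓
  g2 inverted output: output 1 ✓
  g3 stuck-at-0: output 1 ✓
  g3 stuck-at-1: output 0 ✗
  g3 inverted output: output 1 ✓
  g4 stuck-at-0: output 0 ✗
  g4 stuck-at-1: output 1 ✓
  g4 inverted output: output 1 ✓
Consistent faults: {g1 stuck-at-0, g1 inverted output, g2 stuck-at-1, g2 inverted output, g3 stuck-at-0, g3 inverted output, g4 stuck-at-1, g4 inverted output} — 8 in all.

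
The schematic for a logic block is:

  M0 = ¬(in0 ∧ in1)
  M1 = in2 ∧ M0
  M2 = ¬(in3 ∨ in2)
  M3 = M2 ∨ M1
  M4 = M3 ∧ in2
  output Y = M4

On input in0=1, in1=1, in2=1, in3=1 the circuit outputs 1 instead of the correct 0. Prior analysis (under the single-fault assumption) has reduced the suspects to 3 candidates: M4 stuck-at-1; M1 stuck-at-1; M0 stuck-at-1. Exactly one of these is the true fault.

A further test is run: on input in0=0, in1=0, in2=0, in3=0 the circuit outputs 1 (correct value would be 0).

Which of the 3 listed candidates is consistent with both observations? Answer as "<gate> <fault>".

Evaluate each candidate on input in0=0, in1=0, in2=0, in3=0:
  M4 stuck-at-1: M0=1, M1=0, M2=1, M3=1, M4=1 [stuck-at-1] → 1 — matches
  M1 stuck-at-1: M0=1, M1=1 [stuck-at-1], M2=1, M3=1, M4=0 → 0 — eliminated
  M0 stuck-at-1: M0=1 [stuck-at-1], M1=0, M2=1, M3=1, M4=0 → 0 — eliminated
Only M4 stuck-at-1 reproduces the observed 1.

M4 stuck-at-1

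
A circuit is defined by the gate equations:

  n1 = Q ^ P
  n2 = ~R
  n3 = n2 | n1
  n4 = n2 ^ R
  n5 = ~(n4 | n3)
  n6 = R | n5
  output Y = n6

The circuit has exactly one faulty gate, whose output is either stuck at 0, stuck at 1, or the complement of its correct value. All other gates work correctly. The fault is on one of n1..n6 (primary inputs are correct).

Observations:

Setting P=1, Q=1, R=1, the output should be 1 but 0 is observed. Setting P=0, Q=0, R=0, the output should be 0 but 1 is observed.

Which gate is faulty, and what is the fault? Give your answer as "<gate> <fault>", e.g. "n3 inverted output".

n6 inverted output

Fault-free values for test 1 (P=1, Q=1, R=1): n1=0, n2=0, n3=0, n4=1, n5=0, n6=1, giving Y=1. Observed 0.
Test 1: faults giving observed 0 are {n6 stuck-at-0, n6 inverted output}.
Test 2 (P=0, Q=0, R=0): fault-free n1=0, n2=1, n3=1, n4=1, n5=0, n6=0 → 0; observed 1. Eliminates n6 stuck-at-0.
Only n6 inverted output is consistent with every test.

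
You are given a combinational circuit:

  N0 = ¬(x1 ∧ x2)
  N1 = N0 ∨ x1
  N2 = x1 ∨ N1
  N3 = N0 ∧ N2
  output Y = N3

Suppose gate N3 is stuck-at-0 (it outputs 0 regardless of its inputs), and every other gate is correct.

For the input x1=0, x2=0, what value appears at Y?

0

Propagate with N3 forced: N0=1, N1=1, N2=1, N3=0 [stuck-at-0].
So Y = 0. (Without the fault it would be 1.)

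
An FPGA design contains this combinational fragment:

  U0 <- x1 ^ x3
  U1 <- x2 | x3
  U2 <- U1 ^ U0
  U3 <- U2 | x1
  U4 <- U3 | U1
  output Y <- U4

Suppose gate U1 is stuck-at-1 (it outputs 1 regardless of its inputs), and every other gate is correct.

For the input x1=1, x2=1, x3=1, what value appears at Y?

Propagate with U1 forced: U0=0, U1=1 [stuck-at-1], U2=1, U3=1, U4=1.
So Y = 1. (Same as the fault-free value — the fault is masked on this input.)

1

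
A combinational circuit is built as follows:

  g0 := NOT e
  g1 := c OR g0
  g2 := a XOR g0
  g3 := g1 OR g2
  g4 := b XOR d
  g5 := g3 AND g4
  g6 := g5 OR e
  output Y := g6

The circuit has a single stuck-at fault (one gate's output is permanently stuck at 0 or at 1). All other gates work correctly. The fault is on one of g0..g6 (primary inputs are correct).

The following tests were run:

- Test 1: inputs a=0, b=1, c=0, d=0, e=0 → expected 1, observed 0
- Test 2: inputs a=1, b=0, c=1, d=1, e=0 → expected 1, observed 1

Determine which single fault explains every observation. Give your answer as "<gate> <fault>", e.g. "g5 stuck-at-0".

g0 stuck-at-0

Fault-free values for test 1 (a=0, b=1, c=0, d=0, e=0): g0=1, g1=1, g2=1, g3=1, g4=1, g5=1, g6=1, giving Y=1. Observed 0.
Test 1: faults giving observed 0 are {g0 stuck-at-0, g3 stuck-at-0, g4 stuck-at-0, g5 stuck-at-0, g6 stuck-at-0}.
Test 2 (a=1, b=0, c=1, d=1, e=0): fault-free g0=1, g1=1, g2=0, g3=1, g4=1, g5=1, g6=1 → 1; observed 1. Eliminates g3 stuck-at-0, g4 stuck-at-0, g5 stuck-at-0, g6 stuck-at-0.
Only g0 stuck-at-0 is consistent with every test.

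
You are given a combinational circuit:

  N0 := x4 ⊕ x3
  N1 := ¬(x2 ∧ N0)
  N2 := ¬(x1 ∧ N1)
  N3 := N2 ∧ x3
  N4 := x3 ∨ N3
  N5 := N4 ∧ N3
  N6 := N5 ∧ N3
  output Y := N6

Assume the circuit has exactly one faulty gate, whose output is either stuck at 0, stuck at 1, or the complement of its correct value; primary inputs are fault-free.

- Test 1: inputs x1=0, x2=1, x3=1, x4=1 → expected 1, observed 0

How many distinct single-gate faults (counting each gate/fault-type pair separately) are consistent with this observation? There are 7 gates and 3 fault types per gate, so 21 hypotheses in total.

10

Fault-free: N0=0, N1=1, N2=1, N3=1, N4=1, N5=1, N6=1 → 1. Observed 0.
  N0: none of the 3 fault types match ✗
  N1: none of the 3 fault types match ✗
  N2: stuck-at-0, inverted output ✓; others ✗
  N3: stuck-at-0, inverted output ✓; others ✗
  N4: stuck-at-0, inverted output ✓; others ✗
  N5: stuck-at-0, inverted output ✓; others ✗
  N6: stuck-at-0, inverted output ✓; others ✗
Consistent faults: {N2 stuck-at-0, N2 inverted output, N3 stuck-at-0, N3 inverted output, N4 stuck-at-0, N4 inverted output, N5 stuck-at-0, N5 inverted output, N6 stuck-at-0, N6 inverted output} — 10 in all.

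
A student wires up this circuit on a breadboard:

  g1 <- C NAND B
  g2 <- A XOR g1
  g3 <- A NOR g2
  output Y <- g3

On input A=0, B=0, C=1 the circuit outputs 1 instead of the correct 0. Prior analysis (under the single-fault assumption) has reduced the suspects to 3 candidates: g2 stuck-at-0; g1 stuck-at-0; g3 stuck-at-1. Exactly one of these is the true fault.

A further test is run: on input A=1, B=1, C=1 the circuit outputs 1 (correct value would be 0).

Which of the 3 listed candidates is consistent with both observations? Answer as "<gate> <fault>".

Evaluate each candidate on input A=1, B=1, C=1:
  g2 stuck-at-0: g1=0, g2=0 [stuck-at-0], g3=0 → 0 — eliminated
  g1 stuck-at-0: g1=0 [stuck-at-0], g2=1, g3=0 → 0 — eliminated
  g3 stuck-at-1: g1=0, g2=1, g3=1 [stuck-at-1] → 1 — matches
Only g3 stuck-at-1 reproduces the observed 1.

g3 stuck-at-1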